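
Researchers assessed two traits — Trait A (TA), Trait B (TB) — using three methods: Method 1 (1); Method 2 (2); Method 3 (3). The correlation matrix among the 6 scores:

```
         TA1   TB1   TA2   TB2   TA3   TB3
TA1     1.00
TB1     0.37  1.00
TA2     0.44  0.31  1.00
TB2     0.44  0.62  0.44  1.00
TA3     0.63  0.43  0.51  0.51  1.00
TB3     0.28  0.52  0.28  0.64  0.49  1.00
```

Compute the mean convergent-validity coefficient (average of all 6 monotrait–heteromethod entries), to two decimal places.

0.56

Convergent values: 0.44, 0.63, 0.51, 0.62, 0.52, 0.64; mean = 3.36/6 = 0.56.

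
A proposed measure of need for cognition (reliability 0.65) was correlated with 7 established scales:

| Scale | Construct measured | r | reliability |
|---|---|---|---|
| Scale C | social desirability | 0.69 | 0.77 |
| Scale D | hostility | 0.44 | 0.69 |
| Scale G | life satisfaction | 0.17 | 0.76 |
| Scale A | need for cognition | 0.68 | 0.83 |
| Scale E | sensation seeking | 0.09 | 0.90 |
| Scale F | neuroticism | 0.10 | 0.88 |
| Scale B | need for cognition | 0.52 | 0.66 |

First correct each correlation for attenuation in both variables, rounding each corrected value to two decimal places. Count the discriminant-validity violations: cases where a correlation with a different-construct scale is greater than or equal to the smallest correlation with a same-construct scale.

1

Disattenuated r (r / √(r_scale · r_new)):
  Scale C (disc): 0.69 / √(0.77·0.65) = 0.98
  Scale D (disc): 0.44 / √(0.69·0.65) = 0.66
  Scale G (disc): 0.17 / √(0.76·0.65) = 0.24
  Scale A (conv): 0.68 / √(0.83·0.65) = 0.93
  Scale E (disc): 0.09 / √(0.90·0.65) = 0.12
  Scale F (disc): 0.10 / √(0.88·0.65) = 0.13
  Scale B (conv): 0.52 / √(0.66·0.65) = 0.79
Smallest convergent = 0.79. Discriminant values: 0.98, 0.66, 0.24, 0.12, 0.13; count ≥ 0.79 → 1.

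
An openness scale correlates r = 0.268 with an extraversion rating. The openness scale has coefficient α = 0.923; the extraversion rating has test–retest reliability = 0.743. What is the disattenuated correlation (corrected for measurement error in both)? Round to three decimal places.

0.324

r_true = r_obs / √(r_xx · r_yy) = 0.268 / √(0.923 × 0.743) = 0.268 / √0.685789 = 0.268 / 0.8281 ≈ 0.324.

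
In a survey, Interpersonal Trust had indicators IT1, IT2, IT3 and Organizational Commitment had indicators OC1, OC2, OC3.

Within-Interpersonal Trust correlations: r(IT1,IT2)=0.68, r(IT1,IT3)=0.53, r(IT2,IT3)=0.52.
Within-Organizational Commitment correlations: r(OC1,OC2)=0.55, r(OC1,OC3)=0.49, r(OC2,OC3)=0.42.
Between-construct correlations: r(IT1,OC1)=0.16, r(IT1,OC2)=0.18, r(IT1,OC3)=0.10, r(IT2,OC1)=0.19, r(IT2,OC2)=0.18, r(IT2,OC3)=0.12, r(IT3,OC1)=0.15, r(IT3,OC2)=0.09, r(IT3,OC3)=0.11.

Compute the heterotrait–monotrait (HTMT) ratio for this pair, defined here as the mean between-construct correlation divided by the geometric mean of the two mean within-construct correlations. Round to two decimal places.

Mean between = 1.28/9 = 0.1422.
Mean within-IT = 1.73/3 = 0.5767; mean within-OC = 1.46/3 = 0.4867.
Geometric mean = √(0.5767 × 0.4867) = 0.5298.
HTMT = 0.1422 / 0.5298 = 0.27.

0.27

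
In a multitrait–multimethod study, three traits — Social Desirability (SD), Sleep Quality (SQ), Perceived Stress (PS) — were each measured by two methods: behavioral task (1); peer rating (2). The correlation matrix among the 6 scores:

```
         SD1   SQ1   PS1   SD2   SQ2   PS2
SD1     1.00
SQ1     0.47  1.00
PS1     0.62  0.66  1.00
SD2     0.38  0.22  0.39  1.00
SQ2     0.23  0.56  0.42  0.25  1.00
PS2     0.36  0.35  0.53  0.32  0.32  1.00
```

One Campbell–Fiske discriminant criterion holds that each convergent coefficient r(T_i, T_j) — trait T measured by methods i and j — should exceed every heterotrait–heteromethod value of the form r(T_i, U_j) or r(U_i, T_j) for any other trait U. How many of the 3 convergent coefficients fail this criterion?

1

Each convergent coefficient versus the relevant comparison correlations:
SD (methods 1·2): 0.38 vs {0.23, 0.22, 0.36, 0.39} → fail.
SQ (methods 1·2): 0.56 vs {0.22, 0.23, 0.35, 0.42} → pass.
PS (methods 1·2): 0.53 vs {0.39, 0.36, 0.42, 0.35} → pass.
1 of 3 fail.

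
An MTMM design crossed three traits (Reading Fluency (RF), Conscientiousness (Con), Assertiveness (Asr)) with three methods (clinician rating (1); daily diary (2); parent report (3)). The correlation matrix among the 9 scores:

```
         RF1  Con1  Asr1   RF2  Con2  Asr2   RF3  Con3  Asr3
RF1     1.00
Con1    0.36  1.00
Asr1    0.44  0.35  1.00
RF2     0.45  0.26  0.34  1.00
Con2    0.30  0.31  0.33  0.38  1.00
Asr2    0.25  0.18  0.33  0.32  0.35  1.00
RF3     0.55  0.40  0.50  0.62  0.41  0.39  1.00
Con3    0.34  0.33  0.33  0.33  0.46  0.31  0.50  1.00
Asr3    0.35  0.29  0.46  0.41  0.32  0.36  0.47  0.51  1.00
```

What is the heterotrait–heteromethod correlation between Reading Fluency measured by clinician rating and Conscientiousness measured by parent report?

Different traits and methods: r(RF1, Con3) = 0.34.

0.34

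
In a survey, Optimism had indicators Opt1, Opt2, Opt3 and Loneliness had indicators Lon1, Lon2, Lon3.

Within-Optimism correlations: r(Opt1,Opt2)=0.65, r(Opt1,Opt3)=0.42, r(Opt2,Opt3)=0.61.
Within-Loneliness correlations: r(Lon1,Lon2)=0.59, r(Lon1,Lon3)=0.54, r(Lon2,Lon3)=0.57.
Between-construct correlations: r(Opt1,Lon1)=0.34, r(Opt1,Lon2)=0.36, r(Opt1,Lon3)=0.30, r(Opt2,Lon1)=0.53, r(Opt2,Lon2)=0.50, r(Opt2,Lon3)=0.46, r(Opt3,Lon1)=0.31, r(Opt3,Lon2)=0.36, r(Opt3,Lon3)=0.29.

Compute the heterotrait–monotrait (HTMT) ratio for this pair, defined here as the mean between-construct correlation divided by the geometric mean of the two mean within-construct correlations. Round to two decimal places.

Mean heterotrait r = 3.45/9 = 0.3833.
Mean within-Opt = 1.68/3 = 0.5600; mean within-Lon = 1.70/3 = 0.5667.
Geometric mean = √(0.5600 × 0.5667) = 0.5633.
HTMT = 0.3833 / 0.5633 = 0.68.

0.68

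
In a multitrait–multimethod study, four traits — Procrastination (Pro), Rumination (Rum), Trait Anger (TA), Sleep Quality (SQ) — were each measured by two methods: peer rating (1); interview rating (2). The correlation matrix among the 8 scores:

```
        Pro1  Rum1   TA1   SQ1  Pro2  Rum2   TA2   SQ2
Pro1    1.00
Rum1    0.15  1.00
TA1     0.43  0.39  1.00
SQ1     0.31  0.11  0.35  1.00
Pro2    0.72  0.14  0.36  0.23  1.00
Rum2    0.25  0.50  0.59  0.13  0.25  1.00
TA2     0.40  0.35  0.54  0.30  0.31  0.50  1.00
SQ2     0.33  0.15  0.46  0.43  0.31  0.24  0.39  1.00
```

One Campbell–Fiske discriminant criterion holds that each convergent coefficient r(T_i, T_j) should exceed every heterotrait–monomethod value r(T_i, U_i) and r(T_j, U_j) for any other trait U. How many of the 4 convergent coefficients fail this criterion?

Convergent coefficients and their comparison sets:
Pro (methods 1·2): 0.72 vs {0.15, 0.25, 0.43, 0.31, 0.31, 0.31} → pass.
Rum (methods 1·2): 0.50 vs {0.15, 0.25, 0.39, 0.50, 0.11, 0.24} → fail.
TA (methods 1·2): 0.54 vs {0.43, 0.31, 0.39, 0.50, 0.35, 0.39} → pass.
SQ (methods 1·2): 0.43 vs {0.31, 0.31, 0.11, 0.24, 0.35, 0.39} → pass.
1 of 4 fail.

1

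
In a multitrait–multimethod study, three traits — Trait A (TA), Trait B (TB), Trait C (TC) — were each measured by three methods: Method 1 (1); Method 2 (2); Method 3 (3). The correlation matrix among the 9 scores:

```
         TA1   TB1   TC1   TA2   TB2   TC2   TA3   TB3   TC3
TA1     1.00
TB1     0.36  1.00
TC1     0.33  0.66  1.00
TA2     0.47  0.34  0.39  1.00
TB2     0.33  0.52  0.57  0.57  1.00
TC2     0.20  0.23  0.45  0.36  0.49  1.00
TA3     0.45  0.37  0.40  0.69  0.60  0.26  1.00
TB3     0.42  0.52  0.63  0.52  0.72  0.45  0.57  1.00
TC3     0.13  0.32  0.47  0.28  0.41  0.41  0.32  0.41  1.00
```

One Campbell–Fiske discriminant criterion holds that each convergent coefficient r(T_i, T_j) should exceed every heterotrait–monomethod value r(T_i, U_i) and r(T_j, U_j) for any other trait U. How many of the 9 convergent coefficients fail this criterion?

Checking each validity diagonal entry against its comparison values:
TA (methods 1·2): 0.47 vs {0.36, 0.57, 0.33, 0.36} → fail.
TA (methods 1·3): 0.45 vs {0.36, 0.57, 0.33, 0.32} → fail.
TA (methods 2·3): 0.69 vs {0.57, 0.57, 0.36, 0.32} → pass.
TB (methods 1·2): 0.52 vs {0.36, 0.57, 0.66, 0.49} → fail.
TB (methods 1·3): 0.52 vs {0.36, 0.57, 0.66, 0.41} → fail.
TB (methods 2·3): 0.72 vs {0.57, 0.57, 0.49, 0.41} → pass.
TC (methods 1·2): 0.45 vs {0.33, 0.36, 0.66, 0.49} → fail.
TC (methods 1·3): 0.47 vs {0.33, 0.32, 0.66, 0.41} → fail.
TC (methods 2·3): 0.41 vs {0.36, 0.32, 0.49, 0.41} → fail.
7 of 9 fail.

7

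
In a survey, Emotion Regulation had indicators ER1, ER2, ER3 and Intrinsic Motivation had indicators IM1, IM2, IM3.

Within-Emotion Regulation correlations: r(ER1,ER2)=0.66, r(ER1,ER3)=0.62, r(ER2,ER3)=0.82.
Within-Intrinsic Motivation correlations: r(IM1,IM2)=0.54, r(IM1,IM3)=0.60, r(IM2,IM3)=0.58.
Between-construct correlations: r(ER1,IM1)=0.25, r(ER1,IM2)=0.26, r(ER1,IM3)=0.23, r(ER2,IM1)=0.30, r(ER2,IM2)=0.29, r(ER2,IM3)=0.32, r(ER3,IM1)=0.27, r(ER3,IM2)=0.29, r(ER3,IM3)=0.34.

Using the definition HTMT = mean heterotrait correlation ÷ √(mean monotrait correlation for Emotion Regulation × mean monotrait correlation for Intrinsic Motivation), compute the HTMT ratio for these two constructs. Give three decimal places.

Between-construct mean = 2.55/9 = 0.2833.
Mean within-ER = 2.10/3 = 0.7000; mean within-IM = 1.72/3 = 0.5733.
Geometric mean = √(0.7000 × 0.5733) = 0.6335.
HTMT = 0.2833 / 0.6335 = 0.447.

0.447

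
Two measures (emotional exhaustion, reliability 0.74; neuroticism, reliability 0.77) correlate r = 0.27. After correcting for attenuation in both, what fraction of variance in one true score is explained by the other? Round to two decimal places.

0.13

Disattenuated r = 0.27 / √(0.74 × 0.77) = 0.27 / 0.7549 = 0.3577.
Shared true-score variance = 0.3577² = 0.1279 ≈ 0.13.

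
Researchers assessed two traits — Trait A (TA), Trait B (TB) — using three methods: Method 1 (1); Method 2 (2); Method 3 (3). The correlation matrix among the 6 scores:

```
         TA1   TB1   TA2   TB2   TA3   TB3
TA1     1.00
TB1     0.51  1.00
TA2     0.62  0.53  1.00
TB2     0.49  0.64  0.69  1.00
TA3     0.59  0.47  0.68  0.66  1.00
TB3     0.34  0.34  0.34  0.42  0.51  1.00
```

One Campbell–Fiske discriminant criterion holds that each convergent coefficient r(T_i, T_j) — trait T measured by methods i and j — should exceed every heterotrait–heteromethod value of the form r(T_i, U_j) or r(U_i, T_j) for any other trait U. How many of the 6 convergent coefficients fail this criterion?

2

Each convergent coefficient versus the relevant comparison correlations:
TA (methods 1·2): 0.62 vs {0.49, 0.53} → pass.
TA (methods 1·3): 0.59 vs {0.34, 0.47} → pass.
TA (methods 2·3): 0.68 vs {0.34, 0.66} → pass.
TB (methods 1·2): 0.64 vs {0.53, 0.49} → pass.
TB (methods 1·3): 0.34 vs {0.47, 0.34} → fail.
TB (methods 2·3): 0.42 vs {0.66, 0.34} → fail.
2 of 6 fail.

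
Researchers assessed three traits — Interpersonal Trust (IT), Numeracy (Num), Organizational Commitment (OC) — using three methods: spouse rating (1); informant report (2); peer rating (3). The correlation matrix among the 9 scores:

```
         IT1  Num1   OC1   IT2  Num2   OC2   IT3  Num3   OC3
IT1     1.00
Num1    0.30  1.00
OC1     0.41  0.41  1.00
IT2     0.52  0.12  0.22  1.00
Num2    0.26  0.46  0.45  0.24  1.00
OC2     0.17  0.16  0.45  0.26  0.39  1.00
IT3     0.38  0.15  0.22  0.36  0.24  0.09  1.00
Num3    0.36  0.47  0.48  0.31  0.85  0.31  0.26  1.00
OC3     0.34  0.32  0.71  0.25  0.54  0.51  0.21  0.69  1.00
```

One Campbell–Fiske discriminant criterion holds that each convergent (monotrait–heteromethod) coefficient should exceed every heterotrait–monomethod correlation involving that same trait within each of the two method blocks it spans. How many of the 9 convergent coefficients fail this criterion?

Convergent coefficients and their comparison sets:
IT (methods 1·2): 0.52 vs {0.30, 0.24, 0.41, 0.26} → pass.
IT (methods 1·3): 0.38 vs {0.30, 0.26, 0.41, 0.21} → fail.
IT (methods 2·3): 0.36 vs {0.24, 0.26, 0.26, 0.21} → pass.
Num (methods 1·2): 0.46 vs {0.30, 0.24, 0.41, 0.39} → pass.
Num (methods 1·3): 0.47 vs {0.30, 0.26, 0.41, 0.69} → fail.
Num (methods 2·3): 0.85 vs {0.24, 0.26, 0.39, 0.69} → pass.
OC (methods 1·2): 0.45 vs {0.41, 0.26, 0.41, 0.39} → pass.
OC (methods 1·3): 0.71 vs {0.41, 0.21, 0.41, 0.69} → pass.
OC (methods 2·3): 0.51 vs {0.26, 0.21, 0.39, 0.69} → fail.
3 of 9 fail.

3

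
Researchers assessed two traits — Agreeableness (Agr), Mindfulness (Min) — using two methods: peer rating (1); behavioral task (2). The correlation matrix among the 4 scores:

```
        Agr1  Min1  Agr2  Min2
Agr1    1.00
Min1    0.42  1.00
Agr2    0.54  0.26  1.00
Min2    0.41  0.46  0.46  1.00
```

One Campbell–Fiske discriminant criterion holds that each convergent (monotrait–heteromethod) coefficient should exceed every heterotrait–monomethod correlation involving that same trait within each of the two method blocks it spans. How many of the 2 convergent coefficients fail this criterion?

Checking each validity diagonal entry against its comparison values:
Agr (methods 1·2): 0.54 vs {0.42, 0.46} → pass.
Min (methods 1·2): 0.46 vs {0.42, 0.46} → fail.
1 of 2 fail.

1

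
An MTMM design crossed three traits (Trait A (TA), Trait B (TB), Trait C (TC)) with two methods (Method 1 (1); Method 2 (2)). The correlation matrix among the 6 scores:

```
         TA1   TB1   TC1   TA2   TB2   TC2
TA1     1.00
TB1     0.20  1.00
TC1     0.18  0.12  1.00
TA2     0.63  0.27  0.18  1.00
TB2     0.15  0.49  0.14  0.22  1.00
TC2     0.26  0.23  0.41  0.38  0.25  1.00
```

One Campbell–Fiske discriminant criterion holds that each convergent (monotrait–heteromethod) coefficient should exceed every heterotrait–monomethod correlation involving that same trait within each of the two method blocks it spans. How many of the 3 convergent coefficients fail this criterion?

Each convergent coefficient versus the relevant comparison correlations:
TA (methods 1·2): 0.63 vs {0.20, 0.22, 0.18, 0.38} → pass.
TB (methods 1·2): 0.49 vs {0.20, 0.22, 0.12, 0.25} → pass.
TC (methods 1·2): 0.41 vs {0.18, 0.38, 0.12, 0.25} → pass.
0 of 3 fail.

0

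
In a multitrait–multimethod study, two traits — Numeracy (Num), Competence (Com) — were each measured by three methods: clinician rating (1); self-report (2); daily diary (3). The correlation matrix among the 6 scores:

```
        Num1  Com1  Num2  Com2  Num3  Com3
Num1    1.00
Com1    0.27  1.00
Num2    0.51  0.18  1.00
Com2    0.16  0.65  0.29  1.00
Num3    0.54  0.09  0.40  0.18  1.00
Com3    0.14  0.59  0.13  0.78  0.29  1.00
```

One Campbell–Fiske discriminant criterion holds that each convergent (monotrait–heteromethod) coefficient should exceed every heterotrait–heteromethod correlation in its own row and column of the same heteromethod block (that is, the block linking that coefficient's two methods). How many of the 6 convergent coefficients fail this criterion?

Convergent coefficients and their comparison sets:
Num (methods 1·2): 0.51 vs {0.16, 0.18} → pass.
Num (methods 1·3): 0.54 vs {0.14, 0.09} → pass.
Num (methods 2·3): 0.40 vs {0.13, 0.18} → pass.
Com (methods 1·2): 0.65 vs {0.18, 0.16} → pass.
Com (methods 1·3): 0.59 vs {0.09, 0.14} → pass.
Com (methods 2·3): 0.78 vs {0.18, 0.13} → pass.
0 of 6 fail.

0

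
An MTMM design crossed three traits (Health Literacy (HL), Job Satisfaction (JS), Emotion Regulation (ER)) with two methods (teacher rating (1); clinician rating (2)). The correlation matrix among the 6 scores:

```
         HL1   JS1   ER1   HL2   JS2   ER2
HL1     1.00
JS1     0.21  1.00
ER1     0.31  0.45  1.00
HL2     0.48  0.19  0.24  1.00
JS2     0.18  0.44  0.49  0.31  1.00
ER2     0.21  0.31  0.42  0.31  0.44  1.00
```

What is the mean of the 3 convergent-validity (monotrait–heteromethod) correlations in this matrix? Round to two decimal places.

0.45

Convergent values: 0.48, 0.44, 0.42; mean = 1.34/3 = 0.45.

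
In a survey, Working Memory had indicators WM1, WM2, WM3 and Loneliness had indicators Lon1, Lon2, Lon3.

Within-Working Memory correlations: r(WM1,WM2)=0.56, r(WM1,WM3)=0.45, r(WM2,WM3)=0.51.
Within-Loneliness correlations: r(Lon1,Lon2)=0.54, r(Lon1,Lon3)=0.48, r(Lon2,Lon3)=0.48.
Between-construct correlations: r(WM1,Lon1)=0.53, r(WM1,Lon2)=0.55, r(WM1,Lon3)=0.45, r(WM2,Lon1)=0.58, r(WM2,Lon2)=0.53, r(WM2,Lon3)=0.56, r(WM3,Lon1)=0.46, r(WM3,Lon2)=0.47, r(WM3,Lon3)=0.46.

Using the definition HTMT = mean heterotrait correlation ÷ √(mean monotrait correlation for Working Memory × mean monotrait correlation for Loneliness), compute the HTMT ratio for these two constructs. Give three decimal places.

1.013

Mean between = 4.59/9 = 0.5100.
Mean within-WM = 1.52/3 = 0.5067; mean within-Lon = 1.50/3 = 0.5000.
Geometric mean = √(0.5067 × 0.5000) = 0.5033.
HTMT = 0.5100 / 0.5033 = 1.013.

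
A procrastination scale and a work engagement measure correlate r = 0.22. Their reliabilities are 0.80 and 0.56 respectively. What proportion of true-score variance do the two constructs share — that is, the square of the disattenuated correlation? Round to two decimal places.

0.11

Disattenuated r = 0.22 / √(0.80 × 0.56) = 0.22 / 0.6693 = 0.3287.
Shared true-score variance = 0.3287² = 0.1080 ≈ 0.11.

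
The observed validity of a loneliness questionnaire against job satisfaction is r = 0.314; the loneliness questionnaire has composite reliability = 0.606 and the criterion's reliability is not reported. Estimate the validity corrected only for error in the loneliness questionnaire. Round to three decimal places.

Single correction: r_c = r_obs / √r_xx = 0.314 / √0.606 = 0.314 / 0.7785 ≈ 0.403.

0.403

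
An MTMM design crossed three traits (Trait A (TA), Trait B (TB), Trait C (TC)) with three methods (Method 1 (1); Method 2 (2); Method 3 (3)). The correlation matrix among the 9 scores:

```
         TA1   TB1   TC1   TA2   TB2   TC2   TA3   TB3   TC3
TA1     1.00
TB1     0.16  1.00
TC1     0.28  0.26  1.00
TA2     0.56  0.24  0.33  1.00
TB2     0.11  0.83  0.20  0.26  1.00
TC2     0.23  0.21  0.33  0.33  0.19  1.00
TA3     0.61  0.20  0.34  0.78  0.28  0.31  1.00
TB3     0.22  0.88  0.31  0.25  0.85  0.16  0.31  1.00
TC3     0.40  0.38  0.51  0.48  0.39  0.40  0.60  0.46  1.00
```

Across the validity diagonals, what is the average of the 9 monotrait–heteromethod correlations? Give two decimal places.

Convergent values: 0.56, 0.61, 0.78, 0.83, 0.88, 0.85, 0.33, 0.51, 0.40; mean = 5.75/9 = 0.64.

0.64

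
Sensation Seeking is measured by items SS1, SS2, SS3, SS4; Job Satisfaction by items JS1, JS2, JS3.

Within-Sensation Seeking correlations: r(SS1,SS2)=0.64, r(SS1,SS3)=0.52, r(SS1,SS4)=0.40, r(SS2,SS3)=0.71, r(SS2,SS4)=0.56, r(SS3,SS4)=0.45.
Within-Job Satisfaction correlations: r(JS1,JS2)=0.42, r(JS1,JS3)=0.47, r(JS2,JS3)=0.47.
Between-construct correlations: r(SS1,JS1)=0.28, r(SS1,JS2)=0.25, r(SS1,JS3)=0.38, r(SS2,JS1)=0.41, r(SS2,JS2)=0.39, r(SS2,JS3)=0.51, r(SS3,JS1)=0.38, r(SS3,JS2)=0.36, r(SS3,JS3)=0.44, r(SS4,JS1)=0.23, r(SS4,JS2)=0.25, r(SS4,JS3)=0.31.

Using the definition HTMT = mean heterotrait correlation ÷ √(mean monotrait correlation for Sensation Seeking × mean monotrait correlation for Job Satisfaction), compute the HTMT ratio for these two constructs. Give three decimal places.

0.701

Mean between = 4.19/12 = 0.3492.
Mean within-SS = 3.28/6 = 0.5467; mean within-JS = 1.36/3 = 0.4533.
Geometric mean = √(0.5467 × 0.4533) = 0.4978.
HTMT = 0.3492 / 0.4978 = 0.701.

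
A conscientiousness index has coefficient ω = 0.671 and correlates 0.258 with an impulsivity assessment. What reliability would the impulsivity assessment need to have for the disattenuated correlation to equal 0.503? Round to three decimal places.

r_true = r_obs / √(r_xx · r_yy) ⇒ 0.503 = 0.258 / √(0.671 · r_yy).
√(0.671 · r_yy) = 0.258 / 0.503 = 0.5129; 0.671 · r_yy = 0.2631; r_yy = 0.2631 / 0.671 ≈ 0.392.

0.392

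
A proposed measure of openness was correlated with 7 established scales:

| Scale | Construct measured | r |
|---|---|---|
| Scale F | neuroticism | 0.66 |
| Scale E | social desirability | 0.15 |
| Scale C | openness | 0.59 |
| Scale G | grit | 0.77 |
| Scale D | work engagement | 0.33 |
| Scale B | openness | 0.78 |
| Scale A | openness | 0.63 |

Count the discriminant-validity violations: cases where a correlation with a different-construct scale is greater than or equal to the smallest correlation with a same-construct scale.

Convergent (same construct = openness): Scale C, Scale B, Scale A.
Smallest convergent = 0.59. Discriminant values: 0.66, 0.15, 0.77, 0.33; count ≥ 0.59 → 2.

2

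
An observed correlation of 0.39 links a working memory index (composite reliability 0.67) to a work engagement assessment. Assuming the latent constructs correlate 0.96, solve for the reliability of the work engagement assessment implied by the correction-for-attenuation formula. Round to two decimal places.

r_true = r_obs / √(r_xx · r_yy) ⇒ 0.96 = 0.39 / √(0.67 · r_yy).
√(0.67 · r_yy) = 0.39 / 0.96 = 0.4063; 0.67 · r_yy = 0.1651; r_yy = 0.1651 / 0.67 ≈ 0.25.

0.25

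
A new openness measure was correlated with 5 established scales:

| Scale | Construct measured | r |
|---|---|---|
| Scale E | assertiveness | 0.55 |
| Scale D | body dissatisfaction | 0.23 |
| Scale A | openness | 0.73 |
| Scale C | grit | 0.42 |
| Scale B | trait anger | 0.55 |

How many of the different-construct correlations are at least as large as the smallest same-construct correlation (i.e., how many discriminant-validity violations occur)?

Convergent (same construct = openness): Scale A.
Smallest convergent = 0.73. Discriminant values: 0.55, 0.23, 0.42, 0.55; count ≥ 0.73 → 0.

0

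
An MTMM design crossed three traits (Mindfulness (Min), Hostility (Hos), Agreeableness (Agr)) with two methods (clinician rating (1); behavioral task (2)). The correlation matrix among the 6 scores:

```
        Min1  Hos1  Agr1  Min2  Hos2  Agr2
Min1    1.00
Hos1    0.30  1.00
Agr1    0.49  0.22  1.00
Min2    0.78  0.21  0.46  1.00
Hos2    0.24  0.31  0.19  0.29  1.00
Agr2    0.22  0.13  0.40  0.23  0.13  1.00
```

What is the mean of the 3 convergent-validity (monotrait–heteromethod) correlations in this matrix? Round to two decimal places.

0.50

Convergent values: 0.78, 0.31, 0.40; mean = 1.49/3 = 0.50.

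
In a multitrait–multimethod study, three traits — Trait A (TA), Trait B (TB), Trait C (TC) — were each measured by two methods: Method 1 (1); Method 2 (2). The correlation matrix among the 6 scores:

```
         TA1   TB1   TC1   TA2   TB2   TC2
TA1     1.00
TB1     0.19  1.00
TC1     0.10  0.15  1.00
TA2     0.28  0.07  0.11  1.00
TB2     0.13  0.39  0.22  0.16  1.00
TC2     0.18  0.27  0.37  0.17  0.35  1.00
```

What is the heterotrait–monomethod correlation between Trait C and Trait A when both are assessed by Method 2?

Different traits, same method: r(TC2, TA2) = 0.17.

0.17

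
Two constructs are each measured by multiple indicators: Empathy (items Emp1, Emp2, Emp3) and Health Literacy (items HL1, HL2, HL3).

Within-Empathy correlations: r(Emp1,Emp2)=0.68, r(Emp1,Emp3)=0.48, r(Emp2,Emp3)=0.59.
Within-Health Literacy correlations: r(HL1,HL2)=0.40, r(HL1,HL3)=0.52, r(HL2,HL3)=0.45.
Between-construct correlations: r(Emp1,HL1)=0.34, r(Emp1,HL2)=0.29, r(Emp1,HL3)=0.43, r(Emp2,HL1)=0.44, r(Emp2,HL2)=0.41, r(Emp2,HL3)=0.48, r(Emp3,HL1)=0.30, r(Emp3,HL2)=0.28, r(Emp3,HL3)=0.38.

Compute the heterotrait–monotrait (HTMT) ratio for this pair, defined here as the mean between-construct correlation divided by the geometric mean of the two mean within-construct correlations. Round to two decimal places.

0.72

Between-construct mean = 3.35/9 = 0.3722.
Mean within-Emp = 1.75/3 = 0.5833; mean within-HL = 1.37/3 = 0.4567.
Geometric mean = √(0.5833 × 0.4567) = 0.5161.
HTMT = 0.3722 / 0.5161 = 0.72.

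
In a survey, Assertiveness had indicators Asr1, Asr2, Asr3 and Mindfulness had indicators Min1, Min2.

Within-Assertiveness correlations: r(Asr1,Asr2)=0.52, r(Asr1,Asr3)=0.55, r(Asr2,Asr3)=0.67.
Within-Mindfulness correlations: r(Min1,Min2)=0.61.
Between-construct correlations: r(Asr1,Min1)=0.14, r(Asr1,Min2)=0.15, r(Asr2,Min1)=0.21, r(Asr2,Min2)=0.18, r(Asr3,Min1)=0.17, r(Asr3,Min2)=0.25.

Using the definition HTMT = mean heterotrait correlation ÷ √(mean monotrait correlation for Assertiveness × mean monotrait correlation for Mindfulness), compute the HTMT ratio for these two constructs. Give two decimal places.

Between-construct mean = 1.10/6 = 0.1833.
Mean within-Asr = 1.74/3 = 0.5800; mean within-Min = 0.61/1 = 0.6100.
Geometric mean = √(0.5800 × 0.6100) = 0.5948.
HTMT = 0.1833 / 0.5948 = 0.31.

0.31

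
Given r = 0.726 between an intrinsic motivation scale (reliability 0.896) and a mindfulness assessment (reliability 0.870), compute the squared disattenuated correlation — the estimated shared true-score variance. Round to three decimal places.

Disattenuated r = 0.726 / √(0.896 × 0.870) = 0.726 / 0.8829 = 0.8223.
Shared true-score variance = 0.8223² = 0.6762 ≈ 0.676.

0.676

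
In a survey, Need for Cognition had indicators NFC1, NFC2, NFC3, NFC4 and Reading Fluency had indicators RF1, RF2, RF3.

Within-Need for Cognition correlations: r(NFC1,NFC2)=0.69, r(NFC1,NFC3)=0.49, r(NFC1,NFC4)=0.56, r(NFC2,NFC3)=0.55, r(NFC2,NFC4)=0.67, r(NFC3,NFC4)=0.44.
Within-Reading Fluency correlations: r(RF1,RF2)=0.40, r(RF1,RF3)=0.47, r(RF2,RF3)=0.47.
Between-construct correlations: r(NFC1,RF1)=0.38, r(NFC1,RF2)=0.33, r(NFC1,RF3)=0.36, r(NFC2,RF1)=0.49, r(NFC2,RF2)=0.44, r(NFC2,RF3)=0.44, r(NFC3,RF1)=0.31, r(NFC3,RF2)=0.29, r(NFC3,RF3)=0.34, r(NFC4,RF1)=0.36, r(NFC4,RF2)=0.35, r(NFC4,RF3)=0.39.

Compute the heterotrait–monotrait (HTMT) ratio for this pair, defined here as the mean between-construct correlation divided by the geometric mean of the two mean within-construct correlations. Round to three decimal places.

0.742

Mean between = 4.48/12 = 0.3733.
Mean within-NFC = 3.40/6 = 0.5667; mean within-RF = 1.34/3 = 0.4467.
Geometric mean = √(0.5667 × 0.4467) = 0.5031.
HTMT = 0.3733 / 0.5031 = 0.742.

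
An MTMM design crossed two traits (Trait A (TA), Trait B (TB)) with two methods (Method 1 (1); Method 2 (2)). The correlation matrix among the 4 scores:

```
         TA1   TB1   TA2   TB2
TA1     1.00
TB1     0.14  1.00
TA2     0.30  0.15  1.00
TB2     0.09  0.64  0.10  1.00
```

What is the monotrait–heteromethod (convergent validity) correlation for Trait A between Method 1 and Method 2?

0.30

Same trait (TA), different methods: r(TA1, TA2) = 0.30.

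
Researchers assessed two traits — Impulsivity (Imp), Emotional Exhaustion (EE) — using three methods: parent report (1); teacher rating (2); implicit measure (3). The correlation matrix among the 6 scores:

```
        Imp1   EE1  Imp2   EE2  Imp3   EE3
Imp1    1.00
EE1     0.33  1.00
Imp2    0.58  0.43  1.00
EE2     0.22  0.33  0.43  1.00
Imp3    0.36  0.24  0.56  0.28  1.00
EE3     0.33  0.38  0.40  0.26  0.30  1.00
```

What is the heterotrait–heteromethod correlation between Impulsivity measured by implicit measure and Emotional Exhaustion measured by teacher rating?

Different traits and methods: r(Imp3, EE2) = 0.28.

0.28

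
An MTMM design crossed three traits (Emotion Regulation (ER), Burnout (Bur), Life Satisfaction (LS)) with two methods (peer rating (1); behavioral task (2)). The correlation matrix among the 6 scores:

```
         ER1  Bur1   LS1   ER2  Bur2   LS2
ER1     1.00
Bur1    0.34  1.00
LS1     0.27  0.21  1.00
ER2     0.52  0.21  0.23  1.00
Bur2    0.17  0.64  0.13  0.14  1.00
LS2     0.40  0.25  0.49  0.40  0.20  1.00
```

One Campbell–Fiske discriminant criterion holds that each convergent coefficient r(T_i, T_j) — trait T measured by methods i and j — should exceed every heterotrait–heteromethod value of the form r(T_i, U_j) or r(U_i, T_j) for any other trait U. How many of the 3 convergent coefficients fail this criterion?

0

Each convergent coefficient versus the relevant comparison correlations:
ER (methods 1·2): 0.52 vs {0.17, 0.21, 0.40, 0.23} → pass.
Bur (methods 1·2): 0.64 vs {0.21, 0.17, 0.25, 0.13} → pass.
LS (methods 1·2): 0.49 vs {0.23, 0.40, 0.13, 0.25} → pass.
0 of 3 fail.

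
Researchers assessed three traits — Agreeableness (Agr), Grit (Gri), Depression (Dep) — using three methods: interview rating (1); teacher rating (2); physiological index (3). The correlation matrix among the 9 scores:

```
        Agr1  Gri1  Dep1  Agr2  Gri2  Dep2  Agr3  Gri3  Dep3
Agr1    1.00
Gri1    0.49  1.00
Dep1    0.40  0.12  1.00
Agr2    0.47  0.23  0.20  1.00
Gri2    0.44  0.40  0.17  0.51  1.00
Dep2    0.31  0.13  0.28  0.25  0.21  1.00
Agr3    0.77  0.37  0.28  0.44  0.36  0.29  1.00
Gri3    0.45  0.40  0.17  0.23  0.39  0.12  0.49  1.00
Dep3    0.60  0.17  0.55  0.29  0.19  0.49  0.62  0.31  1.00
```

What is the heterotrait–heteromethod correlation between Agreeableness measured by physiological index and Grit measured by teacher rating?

0.36

Different traits and methods: r(Agr3, Gri2) = 0.36.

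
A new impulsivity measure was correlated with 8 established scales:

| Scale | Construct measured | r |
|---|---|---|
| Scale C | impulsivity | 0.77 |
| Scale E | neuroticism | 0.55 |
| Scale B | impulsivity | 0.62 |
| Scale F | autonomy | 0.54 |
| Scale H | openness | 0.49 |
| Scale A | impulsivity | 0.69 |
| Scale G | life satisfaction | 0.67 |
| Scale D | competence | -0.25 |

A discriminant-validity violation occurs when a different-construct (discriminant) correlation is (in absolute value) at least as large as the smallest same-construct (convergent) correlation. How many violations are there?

Convergent (same construct = impulsivity): Scale C, Scale B, Scale A.
Smallest convergent = 0.62. Discriminant |r|: 0.55, 0.54, 0.49, 0.67, 0.25; count ≥ 0.62 → 1.

1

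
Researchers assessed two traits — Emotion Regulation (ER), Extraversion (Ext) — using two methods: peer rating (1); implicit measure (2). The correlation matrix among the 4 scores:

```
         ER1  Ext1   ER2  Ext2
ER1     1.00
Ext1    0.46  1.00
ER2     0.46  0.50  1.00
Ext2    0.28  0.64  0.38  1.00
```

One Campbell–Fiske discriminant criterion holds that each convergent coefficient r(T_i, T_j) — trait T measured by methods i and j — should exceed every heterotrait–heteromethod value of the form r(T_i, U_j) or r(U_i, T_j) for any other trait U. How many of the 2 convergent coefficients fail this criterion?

Each convergent coefficient versus the relevant comparison correlations:
ER (methods 1·2): 0.46 vs {0.28, 0.50} → fail.
Ext (methods 1·2): 0.64 vs {0.50, 0.28} → pass.
1 of 2 fail.

1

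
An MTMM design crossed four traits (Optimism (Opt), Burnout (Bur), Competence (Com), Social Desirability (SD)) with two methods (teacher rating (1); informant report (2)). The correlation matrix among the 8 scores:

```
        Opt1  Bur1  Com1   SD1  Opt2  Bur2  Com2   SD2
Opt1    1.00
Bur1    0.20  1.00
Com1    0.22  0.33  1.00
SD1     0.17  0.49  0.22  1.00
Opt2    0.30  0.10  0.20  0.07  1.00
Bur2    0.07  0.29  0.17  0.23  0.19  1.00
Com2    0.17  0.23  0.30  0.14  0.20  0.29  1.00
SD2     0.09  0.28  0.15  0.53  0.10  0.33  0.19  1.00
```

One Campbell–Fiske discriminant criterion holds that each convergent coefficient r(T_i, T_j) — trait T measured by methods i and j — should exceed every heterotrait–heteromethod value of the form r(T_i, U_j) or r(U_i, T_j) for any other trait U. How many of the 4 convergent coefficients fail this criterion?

Each convergent coefficient versus the relevant comparison correlations:
Opt (methods 1·2): 0.30 vs {0.07, 0.10, 0.17, 0.20, 0.09, 0.07} → pass.
Bur (methods 1·2): 0.29 vs {0.10, 0.07, 0.23, 0.17, 0.28, 0.23} → pass.
Com (methods 1·2): 0.30 vs {0.20, 0.17, 0.17, 0.23, 0.15, 0.14} → pass.
SD (methods 1·2): 0.53 vs {0.07, 0.09, 0.23, 0.28, 0.14, 0.15} → pass.
0 of 4 fail.

0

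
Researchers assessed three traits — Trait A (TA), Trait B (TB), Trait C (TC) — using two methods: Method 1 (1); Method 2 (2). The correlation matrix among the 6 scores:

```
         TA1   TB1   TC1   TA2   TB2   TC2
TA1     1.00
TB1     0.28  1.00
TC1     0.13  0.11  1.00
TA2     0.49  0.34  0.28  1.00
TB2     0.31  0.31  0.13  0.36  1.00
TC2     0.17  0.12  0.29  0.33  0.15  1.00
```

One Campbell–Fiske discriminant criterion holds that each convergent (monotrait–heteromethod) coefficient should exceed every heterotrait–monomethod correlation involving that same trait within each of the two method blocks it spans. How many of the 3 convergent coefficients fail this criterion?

2

Checking each validity diagonal entry against its comparison values:
TA (methods 1·2): 0.49 vs {0.28, 0.36, 0.13, 0.33} → pass.
TB (methods 1·2): 0.31 vs {0.28, 0.36, 0.11, 0.15} → fail.
TC (methods 1·2): 0.29 vs {0.13, 0.33, 0.11, 0.15} → fail.
2 of 3 fail.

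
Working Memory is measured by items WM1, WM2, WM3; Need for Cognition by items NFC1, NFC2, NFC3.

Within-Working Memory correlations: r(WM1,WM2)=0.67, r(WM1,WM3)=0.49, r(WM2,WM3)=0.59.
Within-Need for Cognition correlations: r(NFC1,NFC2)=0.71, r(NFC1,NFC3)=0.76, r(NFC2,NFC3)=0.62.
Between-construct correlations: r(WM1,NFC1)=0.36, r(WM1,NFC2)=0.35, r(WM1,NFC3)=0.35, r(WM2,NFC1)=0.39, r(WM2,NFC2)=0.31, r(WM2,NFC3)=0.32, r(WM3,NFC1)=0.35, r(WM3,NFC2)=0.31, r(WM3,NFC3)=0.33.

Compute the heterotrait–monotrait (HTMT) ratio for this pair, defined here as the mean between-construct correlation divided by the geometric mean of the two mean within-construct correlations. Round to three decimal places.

Mean heterotrait r = 3.07/9 = 0.3411.
Mean within-WM = 1.75/3 = 0.5833; mean within-NFC = 2.09/3 = 0.6967.
Geometric mean = √(0.5833 × 0.6967) = 0.6375.
HTMT = 0.3411 / 0.6375 = 0.535.

0.535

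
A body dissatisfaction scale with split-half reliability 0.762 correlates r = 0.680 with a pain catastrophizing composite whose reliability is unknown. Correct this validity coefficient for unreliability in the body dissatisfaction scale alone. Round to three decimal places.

Single correction: r_c = r_obs / √r_xx = 0.680 / √0.762 = 0.680 / 0.8729 ≈ 0.779.

0.779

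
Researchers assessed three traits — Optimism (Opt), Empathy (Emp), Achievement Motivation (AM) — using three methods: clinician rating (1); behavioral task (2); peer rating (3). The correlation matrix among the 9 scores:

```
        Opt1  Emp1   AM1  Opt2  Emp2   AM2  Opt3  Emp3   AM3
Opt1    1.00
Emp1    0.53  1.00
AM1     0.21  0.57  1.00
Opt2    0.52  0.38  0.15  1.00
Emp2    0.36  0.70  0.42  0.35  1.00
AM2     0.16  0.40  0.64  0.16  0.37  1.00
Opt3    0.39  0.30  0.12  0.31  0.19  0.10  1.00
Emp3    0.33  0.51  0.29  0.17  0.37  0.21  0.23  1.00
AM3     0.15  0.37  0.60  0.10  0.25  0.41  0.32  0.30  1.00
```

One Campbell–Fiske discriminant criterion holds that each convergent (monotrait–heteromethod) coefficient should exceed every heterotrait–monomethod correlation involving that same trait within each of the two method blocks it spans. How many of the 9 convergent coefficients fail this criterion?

Convergent coefficients and their comparison sets:
Opt (methods 1·2): 0.52 vs {0.53, 0.35, 0.21, 0.16} → fail.
Opt (methods 1·3): 0.39 vs {0.53, 0.23, 0.21, 0.32} → fail.
Opt (methods 2·3): 0.31 vs {0.35, 0.23, 0.16, 0.32} → fail.
Emp (methods 1·2): 0.70 vs {0.53, 0.35, 0.57, 0.37} → pass.
Emp (methods 1·3): 0.51 vs {0.53, 0.23, 0.57, 0.30} → fail.
Emp (methods 2·3): 0.37 vs {0.35, 0.23, 0.37, 0.30} → fail.
AM (methods 1·2): 0.64 vs {0.21, 0.16, 0.57, 0.37} → pass.
AM (methods 1·3): 0.60 vs {0.21, 0.32, 0.57, 0.30} → pass.
AM (methods 2·3): 0.41 vs {0.16, 0.32, 0.37, 0.30} → pass.
5 of 9 fail.

5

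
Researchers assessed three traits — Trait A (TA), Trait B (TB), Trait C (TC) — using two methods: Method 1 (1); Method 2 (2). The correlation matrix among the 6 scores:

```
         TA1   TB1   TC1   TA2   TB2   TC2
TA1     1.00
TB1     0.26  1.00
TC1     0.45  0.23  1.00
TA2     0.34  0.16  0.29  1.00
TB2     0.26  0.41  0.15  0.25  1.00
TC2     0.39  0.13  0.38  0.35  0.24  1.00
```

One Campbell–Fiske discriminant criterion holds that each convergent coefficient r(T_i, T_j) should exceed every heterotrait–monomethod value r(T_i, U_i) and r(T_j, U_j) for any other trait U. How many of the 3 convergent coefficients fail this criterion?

Convergent coefficients and their comparison sets:
TA (methods 1·2): 0.34 vs {0.26, 0.25, 0.45, 0.35} → fail.
TB (methods 1·2): 0.41 vs {0.26, 0.25, 0.23, 0.24} → pass.
TC (methods 1·2): 0.38 vs {0.45, 0.35, 0.23, 0.24} → fail.
2 of 3 fail.

2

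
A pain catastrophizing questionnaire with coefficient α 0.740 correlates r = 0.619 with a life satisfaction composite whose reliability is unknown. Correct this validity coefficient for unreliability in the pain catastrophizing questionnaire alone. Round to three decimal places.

0.720

Single correction: r_c = r_obs / √r_xx = 0.619 / √0.740 = 0.619 / 0.8602 ≈ 0.720.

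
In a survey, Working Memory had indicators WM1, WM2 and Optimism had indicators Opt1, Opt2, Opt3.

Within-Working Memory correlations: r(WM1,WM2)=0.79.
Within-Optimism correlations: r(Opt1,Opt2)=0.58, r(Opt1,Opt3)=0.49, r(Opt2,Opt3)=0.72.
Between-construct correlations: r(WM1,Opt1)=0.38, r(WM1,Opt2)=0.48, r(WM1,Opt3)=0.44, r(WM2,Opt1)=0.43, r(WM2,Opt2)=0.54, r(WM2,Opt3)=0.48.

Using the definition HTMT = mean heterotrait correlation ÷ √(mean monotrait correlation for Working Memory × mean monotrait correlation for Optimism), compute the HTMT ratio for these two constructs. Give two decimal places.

Mean between = 2.75/6 = 0.4583.
Mean within-WM = 0.79/1 = 0.7900; mean within-Opt = 1.79/3 = 0.5967.
Geometric mean = √(0.7900 × 0.5967) = 0.6866.
HTMT = 0.4583 / 0.6866 = 0.67.

0.67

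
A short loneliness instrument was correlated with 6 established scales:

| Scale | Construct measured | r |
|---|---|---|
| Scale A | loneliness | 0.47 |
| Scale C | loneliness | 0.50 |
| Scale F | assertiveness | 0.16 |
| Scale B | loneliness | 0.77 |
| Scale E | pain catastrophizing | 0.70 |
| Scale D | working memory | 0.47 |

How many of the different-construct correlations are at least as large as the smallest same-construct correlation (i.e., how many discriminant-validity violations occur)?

Convergent (same construct = loneliness): Scale A, Scale C, Scale B.
Smallest convergent = 0.47. Discriminant values: 0.16, 0.70, 0.47; count ≥ 0.47 → 2.

2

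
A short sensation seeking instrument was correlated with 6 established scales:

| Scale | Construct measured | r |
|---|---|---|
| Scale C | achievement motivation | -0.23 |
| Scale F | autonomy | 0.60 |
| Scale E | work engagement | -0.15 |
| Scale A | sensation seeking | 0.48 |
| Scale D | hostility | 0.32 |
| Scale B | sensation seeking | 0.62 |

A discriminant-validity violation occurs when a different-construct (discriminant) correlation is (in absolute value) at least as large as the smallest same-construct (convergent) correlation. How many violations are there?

Convergent (same construct = sensation seeking): Scale A, Scale B.
Smallest convergent = 0.48. Discriminant |r|: 0.23, 0.60, 0.15, 0.32; count ≥ 0.48 → 1.

1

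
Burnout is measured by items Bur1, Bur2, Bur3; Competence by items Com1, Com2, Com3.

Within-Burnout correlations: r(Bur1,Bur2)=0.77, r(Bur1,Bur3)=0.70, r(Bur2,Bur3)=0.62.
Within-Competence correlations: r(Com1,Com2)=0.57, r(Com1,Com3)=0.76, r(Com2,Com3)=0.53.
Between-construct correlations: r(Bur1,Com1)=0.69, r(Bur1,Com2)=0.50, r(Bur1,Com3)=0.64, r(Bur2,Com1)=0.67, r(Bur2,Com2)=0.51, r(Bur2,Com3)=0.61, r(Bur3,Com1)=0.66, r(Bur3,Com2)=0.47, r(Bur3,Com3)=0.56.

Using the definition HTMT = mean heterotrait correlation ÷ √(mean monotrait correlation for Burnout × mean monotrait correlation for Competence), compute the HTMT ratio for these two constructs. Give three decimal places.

0.898

Between-construct mean = 5.31/9 = 0.5900.
Mean within-Bur = 2.09/3 = 0.6967; mean within-Com = 1.86/3 = 0.6200.
Geometric mean = √(0.6967 × 0.6200) = 0.6572.
HTMT = 0.5900 / 0.6572 = 0.898.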